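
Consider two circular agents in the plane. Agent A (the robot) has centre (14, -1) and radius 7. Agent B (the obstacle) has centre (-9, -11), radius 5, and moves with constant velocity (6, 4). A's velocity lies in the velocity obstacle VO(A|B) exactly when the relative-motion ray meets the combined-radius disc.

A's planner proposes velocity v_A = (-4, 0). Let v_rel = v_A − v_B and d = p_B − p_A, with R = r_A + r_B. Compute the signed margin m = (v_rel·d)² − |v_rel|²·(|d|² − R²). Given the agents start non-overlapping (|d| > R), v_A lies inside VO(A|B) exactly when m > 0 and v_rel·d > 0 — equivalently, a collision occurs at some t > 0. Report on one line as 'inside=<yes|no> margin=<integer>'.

d = (-23, -10),  |d|² = 629;  R = 7+5 = 12,  c = 629−12² = 485
v_rel = (-10, -4),  |v_rel|² = 116;  v_rel·d = (-10)·(-23) + (-4)·(-10) = 270
116·t² − 540·t + 485 = 0  ⇒  m = 270² − 116·485 = 16640
m = 16640 > 0,  v_rel·d = 270 > 0  ⇒  inside

inside=yes margin=16640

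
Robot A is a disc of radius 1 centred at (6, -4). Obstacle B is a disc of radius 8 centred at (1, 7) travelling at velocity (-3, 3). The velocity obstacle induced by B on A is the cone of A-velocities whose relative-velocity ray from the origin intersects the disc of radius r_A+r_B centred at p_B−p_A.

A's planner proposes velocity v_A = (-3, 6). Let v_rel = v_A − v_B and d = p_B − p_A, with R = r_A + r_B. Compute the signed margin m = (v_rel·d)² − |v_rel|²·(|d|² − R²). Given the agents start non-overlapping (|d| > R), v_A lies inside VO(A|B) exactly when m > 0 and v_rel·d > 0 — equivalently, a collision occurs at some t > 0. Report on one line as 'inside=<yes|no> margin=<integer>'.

d = (-5, 11),  |d|² = 146;  R = 1+8 = 9,  c = 146−9² = 65
v_rel = (0, 3),  |v_rel|² = 9;  v_rel·d = (0)·(-5) + (3)·(11) = 33
9·t² − 66·t + 65 = 0  ⇒  m = 33² − 9·65 = 504
m = 504 > 0,  v_rel·d = 33 > 0  ⇒  inside

inside=yes margin=504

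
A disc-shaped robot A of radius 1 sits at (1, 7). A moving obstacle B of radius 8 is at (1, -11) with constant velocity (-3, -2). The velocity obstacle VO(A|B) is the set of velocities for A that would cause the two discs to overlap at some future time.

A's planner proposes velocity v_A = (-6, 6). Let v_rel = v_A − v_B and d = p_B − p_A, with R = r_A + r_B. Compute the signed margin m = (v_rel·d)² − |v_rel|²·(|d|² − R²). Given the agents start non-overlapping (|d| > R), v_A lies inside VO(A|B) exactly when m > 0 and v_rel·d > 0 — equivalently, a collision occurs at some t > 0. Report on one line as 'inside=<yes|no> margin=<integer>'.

d = (0, -18),  |d|² = 324;  R = 1+8 = 9,  c = 324−9² = 243
v_rel = (-3, 8),  |v_rel|² = 73;  v_rel·d = (-3)·(0) + (8)·(-18) = -144
73·t² + 288·t + 243 = 0  ⇒  m = (-144)² − 73·243 = 2997
m = 2997 > 0,  v_rel·d = -144 < 0  ⇒  outside

inside=no margin=2997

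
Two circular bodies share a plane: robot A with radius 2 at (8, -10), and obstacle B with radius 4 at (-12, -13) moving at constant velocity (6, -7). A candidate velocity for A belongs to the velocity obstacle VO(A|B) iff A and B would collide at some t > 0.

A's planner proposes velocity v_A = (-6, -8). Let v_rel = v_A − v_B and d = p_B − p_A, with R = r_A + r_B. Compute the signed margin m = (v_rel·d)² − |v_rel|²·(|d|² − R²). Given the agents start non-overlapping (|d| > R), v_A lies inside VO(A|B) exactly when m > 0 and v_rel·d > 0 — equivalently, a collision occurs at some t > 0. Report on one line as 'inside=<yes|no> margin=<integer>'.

d = (-20, -3),  |d|² = 409;  R = 2+4 = 6,  c = 409−6² = 373
v_rel = (-12, -1),  |v_rel|² = 145;  v_rel·d = (-12)·(-20) + (-1)·(-3) = 243
145·t² − 486·t + 373 = 0  ⇒  m = 243² − 145·373 = 4964
m = 4964 > 0,  v_rel·d = 243 > 0  ⇒  inside

inside=yes margin=4964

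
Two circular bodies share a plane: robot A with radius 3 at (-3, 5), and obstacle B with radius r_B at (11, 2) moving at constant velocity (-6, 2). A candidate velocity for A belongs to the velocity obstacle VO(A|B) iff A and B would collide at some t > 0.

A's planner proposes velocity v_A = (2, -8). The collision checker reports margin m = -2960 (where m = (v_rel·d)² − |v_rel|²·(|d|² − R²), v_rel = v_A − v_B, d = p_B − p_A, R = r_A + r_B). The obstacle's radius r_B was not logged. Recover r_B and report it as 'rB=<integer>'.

m = -2960
d = (14, -3);  v_rel = (8, -10),  |v_rel|² = 164
v_rel×d = (8)·(-3) − (-10)·(14) = 116
since m = R²·164 − 116²:  R² = (13456 + -2960) / 164 = 64
R = √64 = 8  ⇒  r_B = 8 − 3 = 5

rB=5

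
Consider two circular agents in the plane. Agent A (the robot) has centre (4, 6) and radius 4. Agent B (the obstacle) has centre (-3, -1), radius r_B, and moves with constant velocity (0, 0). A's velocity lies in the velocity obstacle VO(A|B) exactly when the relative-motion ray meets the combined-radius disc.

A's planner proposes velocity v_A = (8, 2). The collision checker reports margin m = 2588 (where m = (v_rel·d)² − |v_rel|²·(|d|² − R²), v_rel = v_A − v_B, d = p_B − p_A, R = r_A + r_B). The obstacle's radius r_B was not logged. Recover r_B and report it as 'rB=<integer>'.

m = 2588
d = (-7, -7);  v_rel = (8, 2),  |v_rel|² = 68
v_rel×d = (8)·(-7) − (2)·(-7) = -42
since m = R²·68 − (-42)²:  R² = (1764 + 2588) / 68 = 64
R = √64 = 8  ⇒  r_B = 8 − 4 = 4

rB=4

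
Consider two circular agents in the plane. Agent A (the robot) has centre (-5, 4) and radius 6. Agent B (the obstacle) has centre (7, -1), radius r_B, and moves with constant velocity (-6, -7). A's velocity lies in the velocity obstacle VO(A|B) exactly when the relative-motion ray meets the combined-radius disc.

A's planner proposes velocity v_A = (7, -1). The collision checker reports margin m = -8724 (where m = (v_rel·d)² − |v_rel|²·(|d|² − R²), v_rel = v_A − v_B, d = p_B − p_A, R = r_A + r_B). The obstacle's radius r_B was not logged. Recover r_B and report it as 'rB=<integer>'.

m = -8724
d = (12, -5);  v_rel = (13, 6),  |v_rel|² = 205
v_rel×d = (13)·(-5) − (6)·(12) = -137
since m = R²·205 − (-137)²:  R² = (18769 + -8724) / 205 = 49
R = √49 = 7  ⇒  r_B = 7 − 6 = 1

rB=1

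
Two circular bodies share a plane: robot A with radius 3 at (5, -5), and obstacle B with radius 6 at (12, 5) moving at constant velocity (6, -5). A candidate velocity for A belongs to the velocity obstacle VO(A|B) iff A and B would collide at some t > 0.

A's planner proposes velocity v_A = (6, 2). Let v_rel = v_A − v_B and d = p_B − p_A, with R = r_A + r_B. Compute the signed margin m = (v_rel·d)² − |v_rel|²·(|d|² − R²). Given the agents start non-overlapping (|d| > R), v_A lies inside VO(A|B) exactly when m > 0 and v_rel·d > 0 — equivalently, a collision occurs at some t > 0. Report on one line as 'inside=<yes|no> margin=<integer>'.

d = (7, 10),  |d|² = 149;  R = 3+6 = 9,  c = 149−9² = 68
v_rel = (0, 7),  |v_rel|² = 49;  v_rel·d = (0)·(7) + (7)·(10) = 70
49·t² − 140·t + 68 = 0  ⇒  m = 70² − 49·68 = 1568
m = 1568 > 0,  v_rel·d = 70 > 0  ⇒  inside

inside=yes margin=1568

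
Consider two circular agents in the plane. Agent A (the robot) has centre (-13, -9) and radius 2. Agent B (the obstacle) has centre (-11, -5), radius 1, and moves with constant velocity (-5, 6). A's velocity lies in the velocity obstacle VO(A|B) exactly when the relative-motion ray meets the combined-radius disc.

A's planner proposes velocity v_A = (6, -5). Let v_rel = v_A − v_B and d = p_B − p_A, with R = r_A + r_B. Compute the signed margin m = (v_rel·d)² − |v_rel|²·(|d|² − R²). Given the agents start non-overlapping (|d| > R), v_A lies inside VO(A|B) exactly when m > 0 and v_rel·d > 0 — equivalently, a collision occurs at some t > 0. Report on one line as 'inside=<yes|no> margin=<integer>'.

d = (2, 4),  |d|² = 20;  R = 2+1 = 3,  c = 20−3² = 11
v_rel = (11, -11),  |v_rel|² = 242;  v_rel·d = (11)·(2) + (-11)·(4) = -22
242·t² + 44·t + 11 = 0  ⇒  m = (-22)² − 242·11 = -2178
m = -2178 < 0,  v_rel·d = -22 < 0  ⇒  outside

inside=no margin=-2178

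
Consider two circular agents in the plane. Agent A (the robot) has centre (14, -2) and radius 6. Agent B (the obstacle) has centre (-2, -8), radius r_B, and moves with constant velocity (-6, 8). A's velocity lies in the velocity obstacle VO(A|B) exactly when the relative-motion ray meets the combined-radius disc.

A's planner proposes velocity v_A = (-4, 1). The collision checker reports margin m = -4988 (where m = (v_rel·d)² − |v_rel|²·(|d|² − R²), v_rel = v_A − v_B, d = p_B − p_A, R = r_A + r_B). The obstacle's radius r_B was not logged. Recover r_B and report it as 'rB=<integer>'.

m = -4988
d = (-16, -6);  v_rel = (2, -7),  |v_rel|² = 53
v_rel×d = (2)·(-6) − (-7)·(-16) = -124
since m = R²·53 − (-124)²:  R² = (15376 + -4988) / 53 = 196
R = √196 = 14  ⇒  r_B = 14 − 6 = 8

rB=8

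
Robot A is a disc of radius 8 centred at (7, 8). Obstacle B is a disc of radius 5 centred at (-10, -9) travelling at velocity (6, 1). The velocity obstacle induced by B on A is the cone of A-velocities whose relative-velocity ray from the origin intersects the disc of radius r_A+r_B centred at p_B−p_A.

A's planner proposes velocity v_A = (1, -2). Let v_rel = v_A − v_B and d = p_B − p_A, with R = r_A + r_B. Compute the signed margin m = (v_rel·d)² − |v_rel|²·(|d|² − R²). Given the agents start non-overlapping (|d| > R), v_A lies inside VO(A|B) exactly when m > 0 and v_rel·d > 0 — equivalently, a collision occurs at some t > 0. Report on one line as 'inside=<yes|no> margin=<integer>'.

d = (-17, -17),  |d|² = 578;  R = 8+5 = 13,  c = 578−13² = 409
v_rel = (-5, -3),  |v_rel|² = 34;  v_rel·d = (-5)·(-17) + (-3)·(-17) = 136
34·t² − 272·t + 409 = 0  ⇒  m = 136² − 34·409 = 4590
m = 4590 > 0,  v_rel·d = 136 > 0  ⇒  inside

inside=yes margin=4590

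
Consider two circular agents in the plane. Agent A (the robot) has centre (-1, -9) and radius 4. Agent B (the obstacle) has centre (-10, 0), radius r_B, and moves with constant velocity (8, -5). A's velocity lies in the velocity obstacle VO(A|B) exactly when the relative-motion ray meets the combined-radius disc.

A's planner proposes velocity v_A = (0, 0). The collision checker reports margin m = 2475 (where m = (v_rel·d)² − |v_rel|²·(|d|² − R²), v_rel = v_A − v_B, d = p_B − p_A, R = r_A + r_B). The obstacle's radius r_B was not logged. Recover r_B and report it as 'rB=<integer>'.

m = 2475
d = (-9, 9);  v_rel = (-8, 5),  |v_rel|² = 89
v_rel×d = (-8)·(9) − (5)·(-9) = -27
since m = R²·89 − (-27)²:  R² = (729 + 2475) / 89 = 36
R = √36 = 6  ⇒  r_B = 6 − 4 = 2

rB=2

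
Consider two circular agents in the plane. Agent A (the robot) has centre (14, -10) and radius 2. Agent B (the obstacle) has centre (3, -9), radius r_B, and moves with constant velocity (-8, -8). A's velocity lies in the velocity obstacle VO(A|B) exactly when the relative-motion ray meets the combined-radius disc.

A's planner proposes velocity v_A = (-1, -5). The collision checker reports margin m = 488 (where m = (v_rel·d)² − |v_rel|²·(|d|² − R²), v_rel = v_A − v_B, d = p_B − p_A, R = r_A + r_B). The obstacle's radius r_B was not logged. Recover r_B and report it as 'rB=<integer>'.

m = 488
d = (-11, 1);  v_rel = (7, 3),  |v_rel|² = 58
v_rel×d = (7)·(1) − (3)·(-11) = 40
since m = R²·58 − 40²:  R² = (1600 + 488) / 58 = 36
R = √36 = 6  ⇒  r_B = 6 − 2 = 4

rB=4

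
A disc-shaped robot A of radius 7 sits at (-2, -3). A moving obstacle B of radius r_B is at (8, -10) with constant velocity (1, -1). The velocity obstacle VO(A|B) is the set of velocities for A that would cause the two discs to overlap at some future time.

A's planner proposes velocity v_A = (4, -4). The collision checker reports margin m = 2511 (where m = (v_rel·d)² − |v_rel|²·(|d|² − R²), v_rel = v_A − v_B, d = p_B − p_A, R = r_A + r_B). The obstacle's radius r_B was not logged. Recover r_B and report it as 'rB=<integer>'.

m = 2511
d = (10, -7);  v_rel = (3, -3),  |v_rel|² = 18
v_rel×d = (3)·(-7) − (-3)·(10) = 9
since m = R²·18 − 9²:  R² = (81 + 2511) / 18 = 144
R = √144 = 12  ⇒  r_B = 12 − 7 = 5

rB=5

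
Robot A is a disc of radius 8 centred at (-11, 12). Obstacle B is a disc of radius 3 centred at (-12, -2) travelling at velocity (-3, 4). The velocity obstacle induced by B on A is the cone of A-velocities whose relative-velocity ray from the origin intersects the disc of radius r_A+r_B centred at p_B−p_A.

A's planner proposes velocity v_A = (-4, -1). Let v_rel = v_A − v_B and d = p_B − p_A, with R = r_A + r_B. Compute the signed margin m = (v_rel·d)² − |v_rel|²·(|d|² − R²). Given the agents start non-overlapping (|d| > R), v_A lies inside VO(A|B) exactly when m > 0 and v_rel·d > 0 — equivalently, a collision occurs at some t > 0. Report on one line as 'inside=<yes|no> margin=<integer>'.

d = (-1, -14),  |d|² = 197;  R = 8+3 = 11,  c = 197−11² = 76
v_rel = (-1, -5),  |v_rel|² = 26;  v_rel·d = (-1)·(-1) + (-5)·(-14) = 71
26·t² − 142·t + 76 = 0  ⇒  m = 71² − 26·76 = 3065
m = 3065 > 0,  v_rel·d = 71 > 0  ⇒  inside

inside=yes margin=3065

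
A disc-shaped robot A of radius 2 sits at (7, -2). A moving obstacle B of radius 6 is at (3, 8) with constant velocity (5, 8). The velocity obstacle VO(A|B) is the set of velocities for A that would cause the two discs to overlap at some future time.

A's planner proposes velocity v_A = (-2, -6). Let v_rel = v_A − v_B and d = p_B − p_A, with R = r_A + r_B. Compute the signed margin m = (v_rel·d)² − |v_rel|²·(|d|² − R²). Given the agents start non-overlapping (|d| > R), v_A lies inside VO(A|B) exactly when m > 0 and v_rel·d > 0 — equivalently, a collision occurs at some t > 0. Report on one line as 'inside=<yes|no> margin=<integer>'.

d = (-4, 10),  |d|² = 116;  R = 2+6 = 8,  c = 116−8² = 52
v_rel = (-7, -14),  |v_rel|² = 245;  v_rel·d = (-7)·(-4) + (-14)·(10) = -112
245·t² + 224·t + 52 = 0  ⇒  m = (-112)² − 245·52 = -196
m = -196 < 0,  v_rel·d = -112 < 0  ⇒  outside

inside=no margin=-196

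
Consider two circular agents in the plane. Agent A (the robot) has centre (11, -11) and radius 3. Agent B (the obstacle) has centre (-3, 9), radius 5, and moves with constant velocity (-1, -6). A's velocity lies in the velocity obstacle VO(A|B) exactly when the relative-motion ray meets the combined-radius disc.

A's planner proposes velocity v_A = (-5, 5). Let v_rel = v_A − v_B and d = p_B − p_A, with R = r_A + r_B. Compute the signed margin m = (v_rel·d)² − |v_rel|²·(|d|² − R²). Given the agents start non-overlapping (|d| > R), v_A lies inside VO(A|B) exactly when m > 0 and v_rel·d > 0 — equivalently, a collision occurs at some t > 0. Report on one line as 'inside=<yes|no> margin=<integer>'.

d = (-14, 20),  |d|² = 596;  R = 3+5 = 8,  c = 596−8² = 532
v_rel = (-4, 11),  |v_rel|² = 137;  v_rel·d = (-4)·(-14) + (11)·(20) = 276
137·t² − 552·t + 532 = 0  ⇒  m = 276² − 137·532 = 3292
m = 3292 > 0,  v_rel·d = 276 > 0  ⇒  inside

inside=yes margin=3292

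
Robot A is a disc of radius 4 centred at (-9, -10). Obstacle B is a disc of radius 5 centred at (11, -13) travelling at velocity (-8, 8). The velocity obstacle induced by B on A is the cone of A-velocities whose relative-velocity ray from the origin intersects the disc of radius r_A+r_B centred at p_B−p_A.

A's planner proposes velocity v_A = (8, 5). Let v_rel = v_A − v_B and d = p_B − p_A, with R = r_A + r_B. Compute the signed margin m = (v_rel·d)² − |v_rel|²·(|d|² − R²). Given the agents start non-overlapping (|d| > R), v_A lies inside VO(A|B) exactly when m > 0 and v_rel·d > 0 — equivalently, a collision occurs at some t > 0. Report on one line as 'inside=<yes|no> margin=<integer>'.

d = (20, -3),  |d|² = 409;  R = 4+5 = 9,  c = 409−9² = 328
v_rel = (16, -3),  |v_rel|² = 265;  v_rel·d = (16)·(20) + (-3)·(-3) = 329
265·t² − 658·t + 328 = 0  ⇒  m = 329² − 265·328 = 21321
m = 21321 > 0,  v_rel·d = 329 > 0  ⇒  inside

inside=yes margin=21321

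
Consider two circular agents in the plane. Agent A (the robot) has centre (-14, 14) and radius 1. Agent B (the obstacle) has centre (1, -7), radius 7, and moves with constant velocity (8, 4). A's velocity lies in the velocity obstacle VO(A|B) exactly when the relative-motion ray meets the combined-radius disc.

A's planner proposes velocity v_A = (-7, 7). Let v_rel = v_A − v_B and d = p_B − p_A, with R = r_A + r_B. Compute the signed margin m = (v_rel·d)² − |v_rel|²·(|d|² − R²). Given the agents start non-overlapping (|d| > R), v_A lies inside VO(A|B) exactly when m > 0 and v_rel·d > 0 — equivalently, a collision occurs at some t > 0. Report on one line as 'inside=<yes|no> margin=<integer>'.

d = (15, -21),  |d|² = 666;  R = 1+7 = 8,  c = 666−8² = 602
v_rel = (-15, 3),  |v_rel|² = 234;  v_rel·d = (-15)·(15) + (3)·(-21) = -288
234·t² + 576·t + 602 = 0  ⇒  m = (-288)² − 234·602 = -57924
m = -57924 < 0,  v_rel·d = -288 < 0  ⇒  outside

inside=no margin=-57924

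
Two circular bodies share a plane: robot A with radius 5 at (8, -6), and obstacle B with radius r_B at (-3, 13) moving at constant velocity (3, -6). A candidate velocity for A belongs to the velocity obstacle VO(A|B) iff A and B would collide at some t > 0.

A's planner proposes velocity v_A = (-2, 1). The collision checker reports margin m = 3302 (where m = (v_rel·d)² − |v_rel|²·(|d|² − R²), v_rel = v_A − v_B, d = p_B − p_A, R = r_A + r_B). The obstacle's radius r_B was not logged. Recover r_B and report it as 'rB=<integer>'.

m = 3302
d = (-11, 19);  v_rel = (-5, 7),  |v_rel|² = 74
v_rel×d = (-5)·(19) − (7)·(-11) = -18
since m = R²·74 − (-18)²:  R² = (324 + 3302) / 74 = 49
R = √49 = 7  ⇒  r_B = 7 − 5 = 2

rB=2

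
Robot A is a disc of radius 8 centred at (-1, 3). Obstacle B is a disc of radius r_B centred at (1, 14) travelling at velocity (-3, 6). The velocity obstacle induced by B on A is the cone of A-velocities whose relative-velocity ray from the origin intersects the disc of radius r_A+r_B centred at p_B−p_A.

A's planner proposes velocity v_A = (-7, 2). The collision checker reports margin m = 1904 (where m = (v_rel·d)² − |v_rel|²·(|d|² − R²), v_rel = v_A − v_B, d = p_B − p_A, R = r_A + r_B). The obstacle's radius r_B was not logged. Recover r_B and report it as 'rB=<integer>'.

m = 1904
d = (2, 11);  v_rel = (-4, -4),  |v_rel|² = 32
v_rel×d = (-4)·(11) − (-4)·(2) = -36
since m = R²·32 − (-36)²:  R² = (1296 + 1904) / 32 = 100
R = √100 = 10  ⇒  r_B = 10 − 8 = 2

rB=2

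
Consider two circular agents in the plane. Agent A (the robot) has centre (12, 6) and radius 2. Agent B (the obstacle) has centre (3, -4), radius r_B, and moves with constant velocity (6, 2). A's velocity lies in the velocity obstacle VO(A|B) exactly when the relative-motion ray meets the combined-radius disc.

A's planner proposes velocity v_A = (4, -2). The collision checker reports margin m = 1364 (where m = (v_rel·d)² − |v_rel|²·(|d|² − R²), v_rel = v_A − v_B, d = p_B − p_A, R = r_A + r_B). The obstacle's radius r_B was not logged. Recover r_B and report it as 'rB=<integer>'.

m = 1364
d = (-9, -10);  v_rel = (-2, -4),  |v_rel|² = 20
v_rel×d = (-2)·(-10) − (-4)·(-9) = -16
since m = R²·20 − (-16)²:  R² = (256 + 1364) / 20 = 81
R = √81 = 9  ⇒  r_B = 9 − 2 = 7

rB=7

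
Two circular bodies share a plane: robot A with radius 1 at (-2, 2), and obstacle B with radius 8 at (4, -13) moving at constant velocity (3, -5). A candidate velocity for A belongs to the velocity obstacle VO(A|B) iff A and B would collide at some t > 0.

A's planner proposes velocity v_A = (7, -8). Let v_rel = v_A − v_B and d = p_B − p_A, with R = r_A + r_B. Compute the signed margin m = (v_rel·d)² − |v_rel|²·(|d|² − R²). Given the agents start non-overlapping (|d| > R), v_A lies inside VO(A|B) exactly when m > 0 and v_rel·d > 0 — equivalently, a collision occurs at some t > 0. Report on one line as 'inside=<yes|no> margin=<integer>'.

d = (6, -15),  |d|² = 261;  R = 1+8 = 9,  c = 261−9² = 180
v_rel = (4, -3),  |v_rel|² = 25;  v_rel·d = (4)·(6) + (-3)·(-15) = 69
25·t² − 138·t + 180 = 0  ⇒  m = 69² − 25·180 = 261
m = 261 > 0,  v_rel·d = 69 > 0  ⇒  inside

inside=yes margin=261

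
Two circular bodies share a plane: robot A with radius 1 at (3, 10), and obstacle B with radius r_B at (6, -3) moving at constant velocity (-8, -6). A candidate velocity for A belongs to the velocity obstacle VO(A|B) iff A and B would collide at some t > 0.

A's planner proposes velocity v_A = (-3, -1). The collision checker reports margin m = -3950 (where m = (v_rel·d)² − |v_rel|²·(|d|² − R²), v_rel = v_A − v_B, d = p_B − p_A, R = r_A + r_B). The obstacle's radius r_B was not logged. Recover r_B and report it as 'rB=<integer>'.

m = -3950
d = (3, -13);  v_rel = (5, 5),  |v_rel|² = 50
v_rel×d = (5)·(-13) − (5)·(3) = -80
since m = R²·50 − (-80)²:  R² = (6400 + -3950) / 50 = 49
R = √49 = 7  ⇒  r_B = 7 − 1 = 6

rB=6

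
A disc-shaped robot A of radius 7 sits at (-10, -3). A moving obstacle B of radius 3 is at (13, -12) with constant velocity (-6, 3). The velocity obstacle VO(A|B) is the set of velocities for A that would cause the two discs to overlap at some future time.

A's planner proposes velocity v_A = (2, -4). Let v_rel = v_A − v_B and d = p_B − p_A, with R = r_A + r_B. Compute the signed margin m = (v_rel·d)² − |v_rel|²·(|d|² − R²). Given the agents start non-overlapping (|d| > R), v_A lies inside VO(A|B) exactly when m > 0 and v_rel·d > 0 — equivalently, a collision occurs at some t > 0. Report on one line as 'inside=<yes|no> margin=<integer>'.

d = (23, -9),  |d|² = 610;  R = 7+3 = 10,  c = 610−10² = 510
v_rel = (8, -7),  |v_rel|² = 113;  v_rel·d = (8)·(23) + (-7)·(-9) = 247
113·t² − 494·t + 510 = 0  ⇒  m = 247² − 113·510 = 3379
m = 3379 > 0,  v_rel·d = 247 > 0  ⇒  inside

inside=yes margin=3379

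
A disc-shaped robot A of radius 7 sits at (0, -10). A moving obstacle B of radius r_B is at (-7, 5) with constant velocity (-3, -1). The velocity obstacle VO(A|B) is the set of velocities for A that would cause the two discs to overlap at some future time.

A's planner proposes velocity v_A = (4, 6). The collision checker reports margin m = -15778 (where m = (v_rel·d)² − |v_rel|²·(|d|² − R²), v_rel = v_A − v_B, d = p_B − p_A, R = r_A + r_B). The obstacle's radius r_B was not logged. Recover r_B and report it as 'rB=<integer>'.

m = -15778
d = (-7, 15);  v_rel = (7, 7),  |v_rel|² = 98
v_rel×d = (7)·(15) − (7)·(-7) = 154
since m = R²·98 − 154²:  R² = (23716 + -15778) / 98 = 81
R = √81 = 9  ⇒  r_B = 9 − 7 = 2

rB=2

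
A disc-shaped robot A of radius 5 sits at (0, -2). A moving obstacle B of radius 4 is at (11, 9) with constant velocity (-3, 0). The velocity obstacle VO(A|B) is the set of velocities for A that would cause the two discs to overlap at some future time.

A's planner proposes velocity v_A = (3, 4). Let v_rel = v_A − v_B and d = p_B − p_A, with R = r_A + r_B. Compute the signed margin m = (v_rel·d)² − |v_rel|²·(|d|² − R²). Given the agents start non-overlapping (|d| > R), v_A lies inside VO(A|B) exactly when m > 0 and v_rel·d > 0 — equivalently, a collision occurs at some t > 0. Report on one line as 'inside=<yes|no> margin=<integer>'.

d = (11, 11),  |d|² = 242;  R = 5+4 = 9,  c = 242−9² = 161
v_rel = (6, 4),  |v_rel|² = 52;  v_rel·d = (6)·(11) + (4)·(11) = 110
52·t² − 220·t + 161 = 0  ⇒  m = 110² − 52·161 = 3728
m = 3728 > 0,  v_rel·d = 110 > 0  ⇒  inside

inside=yes margin=3728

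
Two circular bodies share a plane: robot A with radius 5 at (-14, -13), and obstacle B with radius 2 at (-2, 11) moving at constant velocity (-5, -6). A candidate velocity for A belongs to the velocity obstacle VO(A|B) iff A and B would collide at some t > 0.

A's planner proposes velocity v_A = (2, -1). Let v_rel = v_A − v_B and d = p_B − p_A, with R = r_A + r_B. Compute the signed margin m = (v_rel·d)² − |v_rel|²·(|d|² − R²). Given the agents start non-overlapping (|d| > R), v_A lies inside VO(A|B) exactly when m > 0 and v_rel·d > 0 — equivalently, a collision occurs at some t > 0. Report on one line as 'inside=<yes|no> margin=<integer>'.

d = (12, 24),  |d|² = 720;  R = 5+2 = 7,  c = 720−7² = 671
v_rel = (7, 5),  |v_rel|² = 74;  v_rel·d = (7)·(12) + (5)·(24) = 204
74·t² − 408·t + 671 = 0  ⇒  m = 204² − 74·671 = -8038
m = -8038 < 0,  v_rel·d = 204 > 0  ⇒  outside

inside=no margin=-8038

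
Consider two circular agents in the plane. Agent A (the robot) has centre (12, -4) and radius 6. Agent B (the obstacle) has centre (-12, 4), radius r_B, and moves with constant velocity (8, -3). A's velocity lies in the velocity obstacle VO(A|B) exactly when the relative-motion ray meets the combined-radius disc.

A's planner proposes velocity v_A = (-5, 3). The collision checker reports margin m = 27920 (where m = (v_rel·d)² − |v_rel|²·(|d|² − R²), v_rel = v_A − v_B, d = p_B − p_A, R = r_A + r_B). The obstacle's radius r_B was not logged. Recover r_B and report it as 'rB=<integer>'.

m = 27920
d = (-24, 8);  v_rel = (-13, 6),  |v_rel|² = 205
v_rel×d = (-13)·(8) − (6)·(-24) = 40
since m = R²·205 − 40²:  R² = (1600 + 27920) / 205 = 144
R = √144 = 12  ⇒  r_B = 12 − 6 = 6

rB=6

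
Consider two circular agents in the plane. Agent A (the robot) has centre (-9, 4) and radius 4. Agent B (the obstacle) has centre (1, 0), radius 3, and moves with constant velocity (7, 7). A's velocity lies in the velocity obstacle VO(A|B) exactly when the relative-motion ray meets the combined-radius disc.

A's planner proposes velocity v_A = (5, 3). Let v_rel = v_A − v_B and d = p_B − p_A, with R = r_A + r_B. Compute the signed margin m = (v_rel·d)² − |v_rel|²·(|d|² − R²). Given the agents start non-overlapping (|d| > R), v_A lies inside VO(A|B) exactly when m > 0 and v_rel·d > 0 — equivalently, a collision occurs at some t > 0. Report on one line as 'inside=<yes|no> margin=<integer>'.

d = (10, -4),  |d|² = 116;  R = 4+3 = 7,  c = 116−7² = 67
v_rel = (-2, -4),  |v_rel|² = 20;  v_rel·d = (-2)·(10) + (-4)·(-4) = -4
20·t² + 8·t + 67 = 0  ⇒  m = (-4)² − 20·67 = -1324
m = -1324 < 0,  v_rel·d = -4 < 0  ⇒  outside

inside=no margin=-1324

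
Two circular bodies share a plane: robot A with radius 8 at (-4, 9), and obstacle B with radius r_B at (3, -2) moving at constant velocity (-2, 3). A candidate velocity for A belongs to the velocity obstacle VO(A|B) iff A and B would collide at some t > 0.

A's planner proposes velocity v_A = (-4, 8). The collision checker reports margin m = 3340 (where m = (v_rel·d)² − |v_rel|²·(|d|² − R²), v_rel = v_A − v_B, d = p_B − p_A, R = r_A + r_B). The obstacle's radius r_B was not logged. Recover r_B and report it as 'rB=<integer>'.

m = 3340
d = (7, -11);  v_rel = (-2, 5),  |v_rel|² = 29
v_rel×d = (-2)·(-11) − (5)·(7) = -13
since m = R²·29 − (-13)²:  R² = (169 + 3340) / 29 = 121
R = √121 = 11  ⇒  r_B = 11 − 8 = 3

rB=3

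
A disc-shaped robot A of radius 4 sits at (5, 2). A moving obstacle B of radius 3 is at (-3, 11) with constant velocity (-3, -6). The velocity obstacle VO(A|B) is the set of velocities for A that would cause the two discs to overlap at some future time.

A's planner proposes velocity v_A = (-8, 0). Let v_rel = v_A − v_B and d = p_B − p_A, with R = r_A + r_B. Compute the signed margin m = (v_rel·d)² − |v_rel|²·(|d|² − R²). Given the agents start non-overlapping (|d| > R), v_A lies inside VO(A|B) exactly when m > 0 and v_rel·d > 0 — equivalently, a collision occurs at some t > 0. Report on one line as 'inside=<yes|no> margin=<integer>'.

d = (-8, 9),  |d|² = 145;  R = 4+3 = 7,  c = 145−7² = 96
v_rel = (-5, 6),  |v_rel|² = 61;  v_rel·d = (-5)·(-8) + (6)·(9) = 94
61·t² − 188·t + 96 = 0  ⇒  m = 94² − 61·96 = 2980
m = 2980 > 0,  v_rel·d = 94 > 0  ⇒  inside

inside=yes margin=2980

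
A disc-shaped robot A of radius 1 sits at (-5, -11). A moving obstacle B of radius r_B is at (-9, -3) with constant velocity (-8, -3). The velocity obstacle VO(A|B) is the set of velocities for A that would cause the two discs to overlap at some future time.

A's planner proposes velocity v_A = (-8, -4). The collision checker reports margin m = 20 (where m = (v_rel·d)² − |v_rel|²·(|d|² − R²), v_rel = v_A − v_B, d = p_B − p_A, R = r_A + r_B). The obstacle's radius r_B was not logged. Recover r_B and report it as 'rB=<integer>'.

m = 20
d = (-4, 8);  v_rel = (0, -1),  |v_rel|² = 1
v_rel×d = (0)·(8) − (-1)·(-4) = -4
since m = R²·1 − (-4)²:  R² = (16 + 20) / 1 = 36
R = √36 = 6  ⇒  r_B = 6 − 1 = 5

rB=5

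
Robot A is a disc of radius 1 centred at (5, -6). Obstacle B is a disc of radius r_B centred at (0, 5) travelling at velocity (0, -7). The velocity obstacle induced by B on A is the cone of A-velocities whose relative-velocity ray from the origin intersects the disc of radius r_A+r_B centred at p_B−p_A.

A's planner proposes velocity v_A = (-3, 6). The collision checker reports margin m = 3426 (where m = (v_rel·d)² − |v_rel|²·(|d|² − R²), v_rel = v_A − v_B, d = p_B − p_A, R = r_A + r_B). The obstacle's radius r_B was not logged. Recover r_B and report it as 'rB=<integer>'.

m = 3426
d = (-5, 11);  v_rel = (-3, 13),  |v_rel|² = 178
v_rel×d = (-3)·(11) − (13)·(-5) = 32
since m = R²·178 − 32²:  R² = (1024 + 3426) / 178 = 25
R = √25 = 5  ⇒  r_B = 5 − 1 = 4

rB=4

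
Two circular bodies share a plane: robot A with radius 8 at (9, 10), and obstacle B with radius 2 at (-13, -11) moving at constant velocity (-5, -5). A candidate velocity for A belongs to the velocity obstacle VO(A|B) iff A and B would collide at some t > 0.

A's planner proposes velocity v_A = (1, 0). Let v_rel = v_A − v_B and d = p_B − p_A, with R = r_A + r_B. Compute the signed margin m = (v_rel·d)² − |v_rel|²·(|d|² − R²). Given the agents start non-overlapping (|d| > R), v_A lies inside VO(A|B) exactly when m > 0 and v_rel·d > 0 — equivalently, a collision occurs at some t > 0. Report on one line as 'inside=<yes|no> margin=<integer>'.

d = (-22, -21),  |d|² = 925;  R = 8+2 = 10,  c = 925−10² = 825
v_rel = (6, 5),  |v_rel|² = 61;  v_rel·d = (6)·(-22) + (5)·(-21) = -237
61·t² + 474·t + 825 = 0  ⇒  m = (-237)² − 61·825 = 5844
m = 5844 > 0,  v_rel·d = -237 < 0  ⇒  outside

inside=no margin=5844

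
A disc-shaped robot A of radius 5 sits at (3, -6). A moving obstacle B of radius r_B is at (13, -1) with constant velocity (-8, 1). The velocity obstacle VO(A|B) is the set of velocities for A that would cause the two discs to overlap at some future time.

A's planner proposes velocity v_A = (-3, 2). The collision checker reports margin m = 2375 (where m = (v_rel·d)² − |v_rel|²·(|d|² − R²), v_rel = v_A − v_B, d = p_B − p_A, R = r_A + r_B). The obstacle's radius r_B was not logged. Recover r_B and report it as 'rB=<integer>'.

m = 2375
d = (10, 5);  v_rel = (5, 1),  |v_rel|² = 26
v_rel×d = (5)·(5) − (1)·(10) = 15
since m = R²·26 − 15²:  R² = (225 + 2375) / 26 = 100
R = √100 = 10  ⇒  r_B = 10 − 5 = 5

rB=5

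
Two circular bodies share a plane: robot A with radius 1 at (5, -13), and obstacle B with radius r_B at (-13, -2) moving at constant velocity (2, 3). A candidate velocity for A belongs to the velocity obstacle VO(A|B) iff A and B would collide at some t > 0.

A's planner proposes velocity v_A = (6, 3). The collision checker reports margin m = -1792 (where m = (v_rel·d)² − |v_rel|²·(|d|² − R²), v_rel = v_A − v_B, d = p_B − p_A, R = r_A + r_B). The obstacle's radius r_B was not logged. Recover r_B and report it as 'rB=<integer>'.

m = -1792
d = (-18, 11);  v_rel = (4, 0),  |v_rel|² = 16
v_rel×d = (4)·(11) − (0)·(-18) = 44
since m = R²·16 − 44²:  R² = (1936 + -1792) / 16 = 9
R = √9 = 3  ⇒  r_B = 3 − 1 = 2

rB=2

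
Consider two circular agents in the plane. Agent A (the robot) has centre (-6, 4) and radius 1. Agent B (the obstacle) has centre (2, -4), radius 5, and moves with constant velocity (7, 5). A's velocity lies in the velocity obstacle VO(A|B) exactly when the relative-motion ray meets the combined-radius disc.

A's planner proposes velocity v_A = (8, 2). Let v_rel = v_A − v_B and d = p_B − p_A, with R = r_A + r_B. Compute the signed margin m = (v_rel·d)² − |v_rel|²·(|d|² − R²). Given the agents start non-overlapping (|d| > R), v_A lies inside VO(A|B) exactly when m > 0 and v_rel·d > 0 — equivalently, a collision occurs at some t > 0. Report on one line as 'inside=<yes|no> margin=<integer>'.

d = (8, -8),  |d|² = 128;  R = 1+5 = 6,  c = 128−6² = 92
v_rel = (1, -3),  |v_rel|² = 10;  v_rel·d = (1)·(8) + (-3)·(-8) = 32
10·t² − 64·t + 92 = 0  ⇒  m = 32² − 10·92 = 104
m = 104 > 0,  v_rel·d = 32 > 0  ⇒  inside

inside=yes margin=104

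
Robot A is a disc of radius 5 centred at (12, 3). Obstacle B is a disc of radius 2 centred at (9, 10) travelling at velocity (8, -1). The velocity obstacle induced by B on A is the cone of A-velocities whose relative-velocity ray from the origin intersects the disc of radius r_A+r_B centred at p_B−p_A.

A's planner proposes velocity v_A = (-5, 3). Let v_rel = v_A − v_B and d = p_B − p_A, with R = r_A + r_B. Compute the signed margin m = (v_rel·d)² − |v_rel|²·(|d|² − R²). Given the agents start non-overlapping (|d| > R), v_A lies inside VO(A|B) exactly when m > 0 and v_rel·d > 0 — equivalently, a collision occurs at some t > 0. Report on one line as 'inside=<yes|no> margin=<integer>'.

d = (-3, 7),  |d|² = 58;  R = 5+2 = 7,  c = 58−7² = 9
v_rel = (-13, 4),  |v_rel|² = 185;  v_rel·d = (-13)·(-3) + (4)·(7) = 67
185·t² − 134·t + 9 = 0  ⇒  m = 67² − 185·9 = 2824
m = 2824 > 0,  v_rel·d = 67 > 0  ⇒  inside

inside=yes margin=2824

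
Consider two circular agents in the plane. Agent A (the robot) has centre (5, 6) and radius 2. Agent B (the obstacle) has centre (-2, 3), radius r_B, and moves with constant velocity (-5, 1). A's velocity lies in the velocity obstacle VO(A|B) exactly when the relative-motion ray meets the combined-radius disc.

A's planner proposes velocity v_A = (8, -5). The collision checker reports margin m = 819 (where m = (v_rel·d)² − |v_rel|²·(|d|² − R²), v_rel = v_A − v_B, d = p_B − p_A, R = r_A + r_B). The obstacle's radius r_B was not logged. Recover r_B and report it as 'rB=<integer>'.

m = 819
d = (-7, -3);  v_rel = (13, -6),  |v_rel|² = 205
v_rel×d = (13)·(-3) − (-6)·(-7) = -81
since m = R²·205 − (-81)²:  R² = (6561 + 819) / 205 = 36
R = √36 = 6  ⇒  r_B = 6 − 2 = 4

rB=4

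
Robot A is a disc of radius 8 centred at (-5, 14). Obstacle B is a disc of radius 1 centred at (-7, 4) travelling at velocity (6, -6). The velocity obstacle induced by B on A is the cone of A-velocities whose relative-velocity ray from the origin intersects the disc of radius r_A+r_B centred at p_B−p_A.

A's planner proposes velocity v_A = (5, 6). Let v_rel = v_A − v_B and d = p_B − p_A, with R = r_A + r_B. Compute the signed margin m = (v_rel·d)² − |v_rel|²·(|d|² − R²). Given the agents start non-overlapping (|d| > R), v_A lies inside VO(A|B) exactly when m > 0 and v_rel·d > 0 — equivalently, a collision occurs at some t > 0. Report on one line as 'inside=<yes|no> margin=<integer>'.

d = (-2, -10),  |d|² = 104;  R = 8+1 = 9,  c = 104−9² = 23
v_rel = (-1, 12),  |v_rel|² = 145;  v_rel·d = (-1)·(-2) + (12)·(-10) = -118
145·t² + 236·t + 23 = 0  ⇒  m = (-118)² − 145·23 = 10589
m = 10589 > 0,  v_rel·d = -118 < 0  ⇒  outside

inside=no margin=10589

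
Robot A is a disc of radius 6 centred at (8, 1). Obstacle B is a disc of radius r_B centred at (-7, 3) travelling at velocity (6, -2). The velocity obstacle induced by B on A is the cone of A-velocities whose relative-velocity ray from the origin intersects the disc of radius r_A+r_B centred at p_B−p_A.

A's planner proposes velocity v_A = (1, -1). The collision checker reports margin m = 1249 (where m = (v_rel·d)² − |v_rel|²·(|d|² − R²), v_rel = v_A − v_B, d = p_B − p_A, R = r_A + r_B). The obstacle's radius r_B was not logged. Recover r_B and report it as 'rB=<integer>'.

m = 1249
d = (-15, 2);  v_rel = (-5, 1),  |v_rel|² = 26
v_rel×d = (-5)·(2) − (1)·(-15) = 5
since m = R²·26 − 5²:  R² = (25 + 1249) / 26 = 49
R = √49 = 7  ⇒  r_B = 7 − 6 = 1

rB=1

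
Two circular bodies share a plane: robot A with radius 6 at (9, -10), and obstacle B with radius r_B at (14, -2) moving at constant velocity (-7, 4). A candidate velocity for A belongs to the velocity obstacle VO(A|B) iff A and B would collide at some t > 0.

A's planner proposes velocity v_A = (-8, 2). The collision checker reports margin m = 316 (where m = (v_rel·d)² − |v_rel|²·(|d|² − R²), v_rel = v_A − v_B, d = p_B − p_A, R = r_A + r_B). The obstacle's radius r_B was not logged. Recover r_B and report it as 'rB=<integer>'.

m = 316
d = (5, 8);  v_rel = (-1, -2),  |v_rel|² = 5
v_rel×d = (-1)·(8) − (-2)·(5) = 2
since m = R²·5 − 2²:  R² = (4 + 316) / 5 = 64
R = √64 = 8  ⇒  r_B = 8 − 6 = 2

rB=2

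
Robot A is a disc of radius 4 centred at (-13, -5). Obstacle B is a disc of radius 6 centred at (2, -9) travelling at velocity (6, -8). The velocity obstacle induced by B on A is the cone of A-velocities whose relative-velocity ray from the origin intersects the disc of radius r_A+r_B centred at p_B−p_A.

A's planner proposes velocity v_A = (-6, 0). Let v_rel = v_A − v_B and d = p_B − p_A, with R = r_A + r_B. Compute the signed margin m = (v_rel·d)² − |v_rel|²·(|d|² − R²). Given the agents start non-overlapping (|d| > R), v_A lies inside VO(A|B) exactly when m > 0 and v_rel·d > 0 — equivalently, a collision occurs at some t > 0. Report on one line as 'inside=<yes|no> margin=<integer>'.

d = (15, -4),  |d|² = 241;  R = 4+6 = 10,  c = 241−10² = 141
v_rel = (-12, 8),  |v_rel|² = 208;  v_rel·d = (-12)·(15) + (8)·(-4) = -212
208·t² + 424·t + 141 = 0  ⇒  m = (-212)² − 208·141 = 15616
m = 15616 > 0,  v_rel·d = -212 < 0  ⇒  outside

inside=no margin=15616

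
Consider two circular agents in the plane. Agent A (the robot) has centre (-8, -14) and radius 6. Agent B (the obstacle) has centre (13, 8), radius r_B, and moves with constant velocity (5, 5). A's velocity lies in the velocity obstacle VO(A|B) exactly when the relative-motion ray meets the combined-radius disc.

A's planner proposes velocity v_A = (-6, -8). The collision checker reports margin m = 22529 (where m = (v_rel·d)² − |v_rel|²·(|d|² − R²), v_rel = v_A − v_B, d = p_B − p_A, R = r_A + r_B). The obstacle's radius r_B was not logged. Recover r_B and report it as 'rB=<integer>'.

m = 22529
d = (21, 22);  v_rel = (-11, -13),  |v_rel|² = 290
v_rel×d = (-11)·(22) − (-13)·(21) = 31
since m = R²·290 − 31²:  R² = (961 + 22529) / 290 = 81
R = √81 = 9  ⇒  r_B = 9 − 6 = 3

rB=3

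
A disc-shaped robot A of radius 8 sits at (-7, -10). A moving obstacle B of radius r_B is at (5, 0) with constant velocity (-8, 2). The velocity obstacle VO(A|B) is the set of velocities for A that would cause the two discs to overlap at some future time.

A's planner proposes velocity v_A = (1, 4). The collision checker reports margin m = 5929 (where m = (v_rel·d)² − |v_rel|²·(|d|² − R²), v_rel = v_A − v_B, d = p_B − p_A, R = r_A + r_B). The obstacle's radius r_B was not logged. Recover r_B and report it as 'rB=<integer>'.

m = 5929
d = (12, 10);  v_rel = (9, 2),  |v_rel|² = 85
v_rel×d = (9)·(10) − (2)·(12) = 66
since m = R²·85 − 66²:  R² = (4356 + 5929) / 85 = 121
R = √121 = 11  ⇒  r_B = 11 − 8 = 3

rB=3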